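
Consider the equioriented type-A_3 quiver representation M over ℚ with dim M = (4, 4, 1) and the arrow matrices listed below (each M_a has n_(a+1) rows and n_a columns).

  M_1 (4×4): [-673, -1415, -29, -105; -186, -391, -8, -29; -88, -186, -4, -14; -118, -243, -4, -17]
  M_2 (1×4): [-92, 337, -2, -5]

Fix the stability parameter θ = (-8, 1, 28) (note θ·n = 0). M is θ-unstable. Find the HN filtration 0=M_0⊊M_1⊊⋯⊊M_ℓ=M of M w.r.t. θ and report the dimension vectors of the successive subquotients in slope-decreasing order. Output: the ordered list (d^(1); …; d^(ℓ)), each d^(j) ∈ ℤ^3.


Barcode: M ≅ I[1,1]^2, I[1,2]^2, I[2,2], I[2,3]. HN layers by μ_θ (3 steps, strictly decreasing):
  μ^(1)=28; μ^(2)=1; μ^(3)=-8

((0, 0, 1); (0, 4, 0); (4, 0, 0))


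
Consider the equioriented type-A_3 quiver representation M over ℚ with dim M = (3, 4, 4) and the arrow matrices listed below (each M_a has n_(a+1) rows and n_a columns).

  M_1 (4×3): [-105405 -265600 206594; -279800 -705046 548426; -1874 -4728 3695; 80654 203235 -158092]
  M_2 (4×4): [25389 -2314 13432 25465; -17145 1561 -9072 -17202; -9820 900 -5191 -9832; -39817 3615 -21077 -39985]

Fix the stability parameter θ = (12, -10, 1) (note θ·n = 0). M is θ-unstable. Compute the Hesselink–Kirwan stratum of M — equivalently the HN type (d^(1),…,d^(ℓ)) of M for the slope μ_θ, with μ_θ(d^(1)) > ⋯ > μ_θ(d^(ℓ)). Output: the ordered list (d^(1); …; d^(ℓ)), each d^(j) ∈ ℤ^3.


Interval decomposition of M: I[1,3]^3, I[2,3].
HN type (ℓ=2): μ^(1)=1; μ^(2)=-10

((3, 3, 4); (0, 1, 0))


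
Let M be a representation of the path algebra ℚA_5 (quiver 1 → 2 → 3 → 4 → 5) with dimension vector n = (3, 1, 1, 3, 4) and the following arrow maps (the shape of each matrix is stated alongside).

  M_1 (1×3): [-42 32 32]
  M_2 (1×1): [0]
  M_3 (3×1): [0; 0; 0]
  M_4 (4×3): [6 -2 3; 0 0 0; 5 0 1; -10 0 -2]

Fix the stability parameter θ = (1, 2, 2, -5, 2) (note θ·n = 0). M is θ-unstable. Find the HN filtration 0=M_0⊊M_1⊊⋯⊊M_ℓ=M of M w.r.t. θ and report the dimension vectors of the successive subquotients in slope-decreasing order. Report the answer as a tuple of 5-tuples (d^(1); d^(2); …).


Via rank(M_{q-1}∘⋯∘M_p): M ≅ I[1,1]^2, I[1,2], I[3,3], I[4,4], I[4,5]^2, I[5,5]^2.
μ_θ-semistable layers: μ^(1)=2; μ^(2)=1; μ^(3)=-5

((0, 1, 1, 0, 4); (3, 0, 0, 0, 0); (0, 0, 0, 3, 0))


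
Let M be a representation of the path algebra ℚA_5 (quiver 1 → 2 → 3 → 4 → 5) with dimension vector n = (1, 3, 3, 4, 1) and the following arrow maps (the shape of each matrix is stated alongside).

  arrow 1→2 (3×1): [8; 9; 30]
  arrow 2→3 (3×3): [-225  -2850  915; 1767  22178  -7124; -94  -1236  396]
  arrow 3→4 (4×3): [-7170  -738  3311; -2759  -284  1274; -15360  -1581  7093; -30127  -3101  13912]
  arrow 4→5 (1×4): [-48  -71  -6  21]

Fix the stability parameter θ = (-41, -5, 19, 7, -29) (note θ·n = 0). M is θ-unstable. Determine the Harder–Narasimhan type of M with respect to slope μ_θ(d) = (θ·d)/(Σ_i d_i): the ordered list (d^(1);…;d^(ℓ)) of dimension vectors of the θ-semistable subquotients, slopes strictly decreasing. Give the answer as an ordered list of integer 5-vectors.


Via rank(M_{q-1}∘⋯∘M_p): M ≅ I[1,5], I[2,2], I[2,4], I[3,4], I[4,4].
μ_θ-semistable layers: μ^(1)=13; μ^(2)=7; μ^(3)=-1; μ^(4)=-5; μ^(5)=-41

((0, 0, 2, 2, 0); (0, 0, 0, 1, 0); (0, 0, 1, 1, 1); (0, 3, 0, 0, 0); (1, 0, 0, 0, 0))


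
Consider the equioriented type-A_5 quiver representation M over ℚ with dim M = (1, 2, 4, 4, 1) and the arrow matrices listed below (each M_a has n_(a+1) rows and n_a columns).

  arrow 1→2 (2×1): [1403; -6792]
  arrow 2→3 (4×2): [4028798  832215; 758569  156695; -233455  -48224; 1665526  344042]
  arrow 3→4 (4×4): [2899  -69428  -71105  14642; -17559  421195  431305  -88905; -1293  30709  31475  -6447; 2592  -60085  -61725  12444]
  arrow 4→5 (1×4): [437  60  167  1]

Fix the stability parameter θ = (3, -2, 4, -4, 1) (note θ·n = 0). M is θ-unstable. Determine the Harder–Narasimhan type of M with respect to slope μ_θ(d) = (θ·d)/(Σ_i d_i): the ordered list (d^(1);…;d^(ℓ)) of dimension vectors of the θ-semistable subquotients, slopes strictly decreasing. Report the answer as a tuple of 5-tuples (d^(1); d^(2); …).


Via rank(M_{q-1}∘⋯∘M_p): M ≅ I[1,5], I[2,4], I[3,3], I[3,4], I[4,4].
μ_θ-semistable layers: μ^(1)=4; μ^(2)=1; μ^(3)=1/4; μ^(4)=0; μ^(5)=-2; μ^(6)=-4

((0, 0, 1, 0, 0); (0, 0, 0, 0, 1); (1, 1, 1, 1, 0); (0, 0, 2, 2, 0); (0, 1, 0, 0, 0); (0, 0, 0, 1, 0))


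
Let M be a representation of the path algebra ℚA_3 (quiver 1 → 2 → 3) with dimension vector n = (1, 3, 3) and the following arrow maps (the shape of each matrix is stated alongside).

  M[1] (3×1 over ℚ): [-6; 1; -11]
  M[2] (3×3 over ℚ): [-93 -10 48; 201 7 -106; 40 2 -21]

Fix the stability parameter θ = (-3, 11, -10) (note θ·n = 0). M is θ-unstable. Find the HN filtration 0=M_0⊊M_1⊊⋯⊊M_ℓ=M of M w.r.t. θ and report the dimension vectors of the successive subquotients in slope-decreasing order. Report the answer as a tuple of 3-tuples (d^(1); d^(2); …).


Interval decomposition of M: I[1,3], I[2,3]^2.
HN type (ℓ=2): μ^(1)=1/2; μ^(2)=-3

((0, 3, 3); (1, 0, 0))


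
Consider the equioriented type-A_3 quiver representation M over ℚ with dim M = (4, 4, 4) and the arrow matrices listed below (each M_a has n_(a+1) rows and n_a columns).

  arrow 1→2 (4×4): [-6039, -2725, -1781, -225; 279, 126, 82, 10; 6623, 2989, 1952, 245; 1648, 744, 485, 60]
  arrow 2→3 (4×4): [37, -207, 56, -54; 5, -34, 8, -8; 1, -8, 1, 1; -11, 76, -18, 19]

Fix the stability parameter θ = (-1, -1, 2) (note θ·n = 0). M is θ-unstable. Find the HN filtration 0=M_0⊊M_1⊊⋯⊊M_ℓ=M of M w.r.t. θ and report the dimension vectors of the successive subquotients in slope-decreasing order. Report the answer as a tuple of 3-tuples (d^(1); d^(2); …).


Via rank(M_{q-1}∘⋯∘M_p): M ≅ I[1,1], I[1,3]^3, I[2,3].
μ_θ-semistable layers: μ^(1)=2; μ^(2)=-1

((0, 0, 4); (4, 4, 0))


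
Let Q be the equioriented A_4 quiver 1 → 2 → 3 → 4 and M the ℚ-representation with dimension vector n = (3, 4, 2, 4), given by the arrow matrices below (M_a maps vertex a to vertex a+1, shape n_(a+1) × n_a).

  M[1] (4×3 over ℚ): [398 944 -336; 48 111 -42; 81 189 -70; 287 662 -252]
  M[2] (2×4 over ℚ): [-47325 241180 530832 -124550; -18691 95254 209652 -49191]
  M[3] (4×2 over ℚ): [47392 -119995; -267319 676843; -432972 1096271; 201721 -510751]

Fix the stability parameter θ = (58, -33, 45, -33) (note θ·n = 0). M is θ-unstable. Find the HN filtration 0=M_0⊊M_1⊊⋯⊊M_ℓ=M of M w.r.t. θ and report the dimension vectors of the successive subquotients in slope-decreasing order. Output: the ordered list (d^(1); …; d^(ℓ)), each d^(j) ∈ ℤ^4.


Barcode: M ≅ I[1,1], I[1,2], I[1,4], I[2,2], I[2,4], I[4,4]^2. HN layers by μ_θ (5 steps, strictly decreasing):
  μ^(1)=58; μ^(2)=25/2; μ^(3)=37/4; μ^(4)=6; μ^(5)=-33

((1, 0, 0, 0); (1, 1, 0, 0); (1, 1, 1, 1); (0, 0, 1, 1); (0, 2, 0, 2))


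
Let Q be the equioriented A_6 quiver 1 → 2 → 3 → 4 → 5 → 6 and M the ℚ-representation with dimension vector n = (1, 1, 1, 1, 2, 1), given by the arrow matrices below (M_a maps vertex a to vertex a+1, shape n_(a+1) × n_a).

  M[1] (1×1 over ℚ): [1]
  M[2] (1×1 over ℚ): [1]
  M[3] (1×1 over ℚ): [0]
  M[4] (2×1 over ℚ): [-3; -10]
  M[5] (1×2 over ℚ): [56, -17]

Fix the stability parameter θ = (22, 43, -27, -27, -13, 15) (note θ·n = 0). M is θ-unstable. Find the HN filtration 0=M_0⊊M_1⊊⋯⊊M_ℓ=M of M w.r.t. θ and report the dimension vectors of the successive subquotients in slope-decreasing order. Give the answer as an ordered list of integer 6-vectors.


Via rank(M_{q-1}∘⋯∘M_p): M ≅ I[1,3], I[4,6], I[5,5].
μ_θ-semistable layers: μ^(1)=15; μ^(2)=38/3; μ^(3)=-13; μ^(4)=-27

((0, 0, 0, 0, 0, 1); (1, 1, 1, 0, 0, 0); (0, 0, 0, 0, 2, 0); (0, 0, 0, 1, 0, 0))


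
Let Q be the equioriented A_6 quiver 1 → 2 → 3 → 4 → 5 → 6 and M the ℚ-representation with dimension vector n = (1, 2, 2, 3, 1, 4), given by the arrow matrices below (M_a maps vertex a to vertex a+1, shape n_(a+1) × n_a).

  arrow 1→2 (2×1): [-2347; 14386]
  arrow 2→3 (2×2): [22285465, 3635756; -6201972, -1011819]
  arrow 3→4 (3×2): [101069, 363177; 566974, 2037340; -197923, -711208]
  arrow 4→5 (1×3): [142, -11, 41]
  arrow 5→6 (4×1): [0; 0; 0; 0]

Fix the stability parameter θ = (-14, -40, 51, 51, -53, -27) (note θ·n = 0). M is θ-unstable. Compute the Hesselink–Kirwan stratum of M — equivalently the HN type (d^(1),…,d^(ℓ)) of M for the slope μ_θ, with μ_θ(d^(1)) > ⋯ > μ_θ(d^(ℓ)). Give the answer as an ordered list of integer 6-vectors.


Interval decomposition of M: I[1,5], I[2,4], I[4,4], I[6,6]^4.
HN type (ℓ=4): μ^(1)=51; μ^(2)=49/3; μ^(3)=-27; μ^(4)=-40

((0, 0, 1, 2, 0, 0); (0, 0, 1, 1, 1, 0); (1, 1, 0, 0, 0, 4); (0, 1, 0, 0, 0, 0))


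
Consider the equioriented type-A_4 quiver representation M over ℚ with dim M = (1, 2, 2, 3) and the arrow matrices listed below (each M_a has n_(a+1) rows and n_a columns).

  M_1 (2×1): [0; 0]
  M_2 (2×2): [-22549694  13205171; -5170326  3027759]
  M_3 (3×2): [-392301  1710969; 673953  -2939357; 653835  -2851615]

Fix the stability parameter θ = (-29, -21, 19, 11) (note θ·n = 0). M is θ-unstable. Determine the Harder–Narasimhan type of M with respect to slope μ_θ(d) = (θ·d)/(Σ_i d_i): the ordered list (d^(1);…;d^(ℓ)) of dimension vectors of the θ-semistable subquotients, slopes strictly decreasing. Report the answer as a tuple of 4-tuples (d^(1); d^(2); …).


Barcode: M ≅ I[1,1], I[2,2], I[2,3], I[3,4], I[4,4]^2. HN layers by μ_θ (5 steps, strictly decreasing):
  μ^(1)=19; μ^(2)=15; μ^(3)=11; μ^(4)=-21; μ^(5)=-29

((0, 0, 1, 0); (0, 0, 1, 1); (0, 0, 0, 2); (0, 2, 0, 0); (1, 0, 0, 0))


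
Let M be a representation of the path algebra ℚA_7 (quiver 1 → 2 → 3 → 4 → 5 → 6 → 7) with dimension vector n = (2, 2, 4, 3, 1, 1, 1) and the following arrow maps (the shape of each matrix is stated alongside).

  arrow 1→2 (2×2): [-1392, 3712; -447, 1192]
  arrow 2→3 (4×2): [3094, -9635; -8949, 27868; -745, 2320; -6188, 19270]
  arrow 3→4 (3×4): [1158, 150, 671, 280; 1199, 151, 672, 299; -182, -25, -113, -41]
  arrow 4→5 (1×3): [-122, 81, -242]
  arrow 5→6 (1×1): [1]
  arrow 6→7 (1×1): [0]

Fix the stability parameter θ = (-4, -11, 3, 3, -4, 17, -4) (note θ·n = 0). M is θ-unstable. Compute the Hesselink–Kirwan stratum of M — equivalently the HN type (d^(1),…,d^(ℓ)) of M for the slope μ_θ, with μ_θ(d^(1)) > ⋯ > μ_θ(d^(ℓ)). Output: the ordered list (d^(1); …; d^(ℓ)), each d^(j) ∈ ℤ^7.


Interval decomposition of M: I[1,1], I[1,6], I[2,4], I[3,3], I[3,4], I[7,7].
HN type (ℓ=6): μ^(1)=17; μ^(2)=3; μ^(3)=2/3; μ^(4)=-4; μ^(5)=-15/2; μ^(6)=-11

((0, 0, 0, 0, 0, 1, 0); (0, 0, 3, 2, 0, 0, 0); (0, 0, 1, 1, 1, 0, 0); (1, 0, 0, 0, 0, 0, 1); (1, 1, 0, 0, 0, 0, 0); (0, 1, 0, 0, 0, 0, 0))


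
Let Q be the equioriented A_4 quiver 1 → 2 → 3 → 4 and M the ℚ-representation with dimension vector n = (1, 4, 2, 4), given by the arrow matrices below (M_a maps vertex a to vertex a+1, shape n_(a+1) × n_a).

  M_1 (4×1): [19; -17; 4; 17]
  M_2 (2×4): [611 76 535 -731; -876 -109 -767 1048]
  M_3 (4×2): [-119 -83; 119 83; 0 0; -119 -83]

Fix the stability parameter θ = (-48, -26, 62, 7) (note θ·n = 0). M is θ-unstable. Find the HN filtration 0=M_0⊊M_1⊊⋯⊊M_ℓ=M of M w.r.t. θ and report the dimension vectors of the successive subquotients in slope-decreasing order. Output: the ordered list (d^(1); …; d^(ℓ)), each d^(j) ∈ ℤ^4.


Barcode: M ≅ I[1,4], I[2,2]^2, I[2,3], I[4,4]^3. HN layers by μ_θ (5 steps, strictly decreasing):
  μ^(1)=62; μ^(2)=69/2; μ^(3)=7; μ^(4)=-26; μ^(5)=-48

((0, 0, 1, 0); (0, 0, 1, 1); (0, 0, 0, 3); (0, 4, 0, 0); (1, 0, 0, 0))


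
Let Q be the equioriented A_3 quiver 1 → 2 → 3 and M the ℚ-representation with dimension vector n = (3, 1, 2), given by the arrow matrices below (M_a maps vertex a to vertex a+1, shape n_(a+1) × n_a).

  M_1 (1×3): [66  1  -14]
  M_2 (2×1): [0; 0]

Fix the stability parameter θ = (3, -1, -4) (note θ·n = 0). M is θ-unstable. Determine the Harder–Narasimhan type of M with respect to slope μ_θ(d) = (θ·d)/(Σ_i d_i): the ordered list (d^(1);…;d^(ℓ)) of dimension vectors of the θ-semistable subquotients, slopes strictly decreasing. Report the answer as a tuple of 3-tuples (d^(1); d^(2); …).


Barcode: M ≅ I[1,1]^2, I[1,2], I[3,3]^2. HN layers by μ_θ (3 steps, strictly decreasing):
  μ^(1)=3; μ^(2)=1; μ^(3)=-4

((2, 0, 0); (1, 1, 0); (0, 0, 2))


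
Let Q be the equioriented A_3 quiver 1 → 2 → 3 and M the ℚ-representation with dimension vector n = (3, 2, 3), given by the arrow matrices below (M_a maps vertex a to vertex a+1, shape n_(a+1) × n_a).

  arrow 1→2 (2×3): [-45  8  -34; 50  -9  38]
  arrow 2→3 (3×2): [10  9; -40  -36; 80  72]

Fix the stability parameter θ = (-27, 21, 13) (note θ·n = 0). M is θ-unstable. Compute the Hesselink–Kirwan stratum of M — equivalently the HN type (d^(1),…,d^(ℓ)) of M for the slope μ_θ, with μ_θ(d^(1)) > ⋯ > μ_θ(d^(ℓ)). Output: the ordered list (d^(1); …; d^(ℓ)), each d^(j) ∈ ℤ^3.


Interval decomposition of M: I[1,1], I[1,2], I[1,3], I[3,3]^2.
HN type (ℓ=4): μ^(1)=21; μ^(2)=17; μ^(3)=13; μ^(4)=-27

((0, 1, 0); (0, 1, 1); (0, 0, 2); (3, 0, 0))


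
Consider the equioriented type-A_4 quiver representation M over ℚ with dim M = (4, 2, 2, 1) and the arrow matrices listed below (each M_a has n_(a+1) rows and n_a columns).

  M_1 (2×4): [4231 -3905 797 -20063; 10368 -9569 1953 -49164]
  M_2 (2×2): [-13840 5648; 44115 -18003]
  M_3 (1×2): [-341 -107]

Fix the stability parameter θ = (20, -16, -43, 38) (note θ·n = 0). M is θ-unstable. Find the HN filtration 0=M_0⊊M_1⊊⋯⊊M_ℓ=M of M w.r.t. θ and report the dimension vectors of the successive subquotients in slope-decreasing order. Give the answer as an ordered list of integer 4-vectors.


Via rank(M_{q-1}∘⋯∘M_p): M ≅ I[1,1]^2, I[1,2], I[1,4], I[3,3].
μ_θ-semistable layers: μ^(1)=38; μ^(2)=20; μ^(3)=2; μ^(4)=-13; μ^(5)=-43

((0, 0, 0, 1); (2, 0, 0, 0); (1, 1, 0, 0); (1, 1, 1, 0); (0, 0, 1, 0))


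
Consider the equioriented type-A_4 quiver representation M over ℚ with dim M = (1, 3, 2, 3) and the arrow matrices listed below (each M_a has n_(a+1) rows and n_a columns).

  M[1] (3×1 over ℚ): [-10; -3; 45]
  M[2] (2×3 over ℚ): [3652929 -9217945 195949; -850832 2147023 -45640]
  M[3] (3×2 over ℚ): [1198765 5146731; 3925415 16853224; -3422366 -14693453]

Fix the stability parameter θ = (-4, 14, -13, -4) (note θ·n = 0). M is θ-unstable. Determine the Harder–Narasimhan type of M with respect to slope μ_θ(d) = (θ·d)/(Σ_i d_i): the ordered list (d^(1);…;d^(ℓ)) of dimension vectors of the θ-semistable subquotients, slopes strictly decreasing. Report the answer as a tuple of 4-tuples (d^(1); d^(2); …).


Via rank(M_{q-1}∘⋯∘M_p): M ≅ I[1,4], I[2,2], I[2,4], I[4,4].
μ_θ-semistable layers: μ^(1)=14; μ^(2)=-1; μ^(3)=-4

((0, 1, 0, 0); (0, 2, 2, 2); (1, 0, 0, 1))


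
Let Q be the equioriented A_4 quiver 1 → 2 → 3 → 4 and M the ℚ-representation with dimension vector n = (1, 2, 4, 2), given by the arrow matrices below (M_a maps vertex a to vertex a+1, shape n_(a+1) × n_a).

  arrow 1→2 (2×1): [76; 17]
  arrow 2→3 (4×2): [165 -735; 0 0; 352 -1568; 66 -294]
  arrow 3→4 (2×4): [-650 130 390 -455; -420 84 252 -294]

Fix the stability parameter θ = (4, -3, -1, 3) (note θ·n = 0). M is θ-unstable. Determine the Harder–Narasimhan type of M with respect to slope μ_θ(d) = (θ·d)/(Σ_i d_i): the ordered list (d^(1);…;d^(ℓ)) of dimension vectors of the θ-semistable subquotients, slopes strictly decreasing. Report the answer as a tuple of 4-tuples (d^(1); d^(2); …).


Interval decomposition of M: I[1,3], I[2,2], I[3,3]^2, I[3,4], I[4,4].
HN type (ℓ=4): μ^(1)=3; μ^(2)=0; μ^(3)=-1; μ^(4)=-3

((0, 0, 0, 2); (1, 1, 1, 0); (0, 0, 3, 0); (0, 1, 0, 0))


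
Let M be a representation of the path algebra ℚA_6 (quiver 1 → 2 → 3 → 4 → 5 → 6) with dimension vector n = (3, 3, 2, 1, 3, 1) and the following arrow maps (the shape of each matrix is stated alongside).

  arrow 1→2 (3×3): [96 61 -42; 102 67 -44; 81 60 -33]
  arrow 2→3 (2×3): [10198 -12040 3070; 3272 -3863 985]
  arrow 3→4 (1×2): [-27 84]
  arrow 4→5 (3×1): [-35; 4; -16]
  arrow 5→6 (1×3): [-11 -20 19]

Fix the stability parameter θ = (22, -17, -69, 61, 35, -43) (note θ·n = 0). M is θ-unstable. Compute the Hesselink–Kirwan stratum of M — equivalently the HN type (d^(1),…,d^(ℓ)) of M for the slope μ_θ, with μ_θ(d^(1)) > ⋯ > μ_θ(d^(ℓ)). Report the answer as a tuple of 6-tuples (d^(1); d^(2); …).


Barcode: M ≅ I[1,1], I[1,2], I[1,6], I[2,3], I[5,5]^2. HN layers by μ_θ (6 steps, strictly decreasing):
  μ^(1)=35; μ^(2)=22; μ^(3)=53/3; μ^(4)=5/2; μ^(5)=-64/3; μ^(6)=-43

((0, 0, 0, 0, 2, 0); (1, 0, 0, 0, 0, 0); (0, 0, 0, 1, 1, 1); (1, 1, 0, 0, 0, 0); (1, 1, 1, 0, 0, 0); (0, 1, 1, 0, 0, 0))


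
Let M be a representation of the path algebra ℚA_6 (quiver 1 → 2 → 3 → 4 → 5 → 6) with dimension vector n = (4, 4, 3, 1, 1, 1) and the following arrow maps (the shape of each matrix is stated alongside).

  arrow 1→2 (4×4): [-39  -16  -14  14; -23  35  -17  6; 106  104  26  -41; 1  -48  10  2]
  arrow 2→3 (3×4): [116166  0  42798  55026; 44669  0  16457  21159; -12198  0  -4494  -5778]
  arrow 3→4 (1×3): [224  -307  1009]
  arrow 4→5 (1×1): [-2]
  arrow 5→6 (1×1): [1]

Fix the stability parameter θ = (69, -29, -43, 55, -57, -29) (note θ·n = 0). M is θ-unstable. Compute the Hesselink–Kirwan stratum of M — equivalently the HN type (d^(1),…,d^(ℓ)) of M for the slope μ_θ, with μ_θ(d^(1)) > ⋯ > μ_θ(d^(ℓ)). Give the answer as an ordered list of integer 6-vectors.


Interval decomposition of M: I[1,1], I[1,2]^2, I[1,6], I[2,2], I[3,3]^2.
HN type (ℓ=5): μ^(1)=69; μ^(2)=20; μ^(3)=-17/3; μ^(4)=-29; μ^(5)=-43

((1, 0, 0, 0, 0, 0); (2, 2, 0, 0, 0, 0); (1, 1, 1, 1, 1, 1); (0, 1, 0, 0, 0, 0); (0, 0, 2, 0, 0, 0))


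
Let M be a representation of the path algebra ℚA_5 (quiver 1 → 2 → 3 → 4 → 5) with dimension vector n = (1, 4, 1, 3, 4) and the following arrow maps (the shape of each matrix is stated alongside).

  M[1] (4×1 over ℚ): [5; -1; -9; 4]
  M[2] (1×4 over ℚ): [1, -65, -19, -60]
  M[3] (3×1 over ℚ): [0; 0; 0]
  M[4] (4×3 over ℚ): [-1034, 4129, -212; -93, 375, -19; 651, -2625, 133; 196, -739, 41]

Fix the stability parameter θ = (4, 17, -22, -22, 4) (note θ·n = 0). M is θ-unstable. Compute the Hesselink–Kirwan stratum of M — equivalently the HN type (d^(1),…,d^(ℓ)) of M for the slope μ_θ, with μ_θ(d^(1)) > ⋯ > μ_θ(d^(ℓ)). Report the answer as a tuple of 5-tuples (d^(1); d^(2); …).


Interval decomposition of M: I[1,3], I[2,2]^3, I[4,5]^3, I[5,5].
HN type (ℓ=4): μ^(1)=17; μ^(2)=4; μ^(3)=-1/3; μ^(4)=-22

((0, 3, 0, 0, 0); (0, 0, 0, 0, 4); (1, 1, 1, 0, 0); (0, 0, 0, 3, 0))


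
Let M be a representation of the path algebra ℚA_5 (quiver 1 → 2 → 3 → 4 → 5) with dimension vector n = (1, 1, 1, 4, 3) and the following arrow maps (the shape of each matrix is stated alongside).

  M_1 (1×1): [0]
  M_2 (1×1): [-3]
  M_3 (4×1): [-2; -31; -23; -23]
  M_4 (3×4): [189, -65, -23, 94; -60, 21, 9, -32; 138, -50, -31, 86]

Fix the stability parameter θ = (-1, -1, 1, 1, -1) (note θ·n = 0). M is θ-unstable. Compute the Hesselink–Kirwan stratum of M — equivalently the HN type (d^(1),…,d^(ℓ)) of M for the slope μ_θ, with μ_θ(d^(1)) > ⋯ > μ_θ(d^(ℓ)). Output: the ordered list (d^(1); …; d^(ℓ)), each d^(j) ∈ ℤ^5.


Barcode: M ≅ I[1,1], I[2,5], I[4,4], I[4,5]^2. HN layers by μ_θ (4 steps, strictly decreasing):
  μ^(1)=1; μ^(2)=1/3; μ^(3)=0; μ^(4)=-1

((0, 0, 0, 1, 0); (0, 0, 1, 1, 1); (0, 0, 0, 2, 2); (1, 1, 0, 0, 0))


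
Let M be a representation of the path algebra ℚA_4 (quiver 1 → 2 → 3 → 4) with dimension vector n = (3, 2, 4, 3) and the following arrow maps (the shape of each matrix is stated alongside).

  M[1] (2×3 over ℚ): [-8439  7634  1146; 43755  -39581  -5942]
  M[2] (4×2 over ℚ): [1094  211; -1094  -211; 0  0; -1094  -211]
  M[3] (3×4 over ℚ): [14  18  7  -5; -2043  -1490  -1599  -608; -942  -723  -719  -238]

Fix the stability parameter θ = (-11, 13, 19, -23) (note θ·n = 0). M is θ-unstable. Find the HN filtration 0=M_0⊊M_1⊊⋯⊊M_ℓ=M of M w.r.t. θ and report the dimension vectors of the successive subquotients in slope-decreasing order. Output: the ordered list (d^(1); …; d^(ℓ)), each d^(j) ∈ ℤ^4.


Interval decomposition of M: I[1,1], I[1,2], I[1,4], I[3,3], I[3,4]^2.
HN type (ℓ=5): μ^(1)=19; μ^(2)=13; μ^(3)=3; μ^(4)=-2; μ^(5)=-11

((0, 0, 1, 0); (0, 1, 0, 0); (0, 1, 1, 1); (0, 0, 2, 2); (3, 0, 0, 0))


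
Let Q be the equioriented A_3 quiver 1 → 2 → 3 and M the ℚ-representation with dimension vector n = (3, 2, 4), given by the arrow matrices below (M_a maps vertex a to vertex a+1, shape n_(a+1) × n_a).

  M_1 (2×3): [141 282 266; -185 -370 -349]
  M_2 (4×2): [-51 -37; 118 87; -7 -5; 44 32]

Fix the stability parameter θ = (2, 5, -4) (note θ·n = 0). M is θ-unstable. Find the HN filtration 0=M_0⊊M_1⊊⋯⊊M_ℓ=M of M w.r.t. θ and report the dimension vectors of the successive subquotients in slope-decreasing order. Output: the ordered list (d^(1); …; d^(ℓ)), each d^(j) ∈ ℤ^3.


Via rank(M_{q-1}∘⋯∘M_p): M ≅ I[1,1], I[1,3]^2, I[3,3]^2.
μ_θ-semistable layers: μ^(1)=2; μ^(2)=1; μ^(3)=-4

((1, 0, 0); (2, 2, 2); (0, 0, 2))


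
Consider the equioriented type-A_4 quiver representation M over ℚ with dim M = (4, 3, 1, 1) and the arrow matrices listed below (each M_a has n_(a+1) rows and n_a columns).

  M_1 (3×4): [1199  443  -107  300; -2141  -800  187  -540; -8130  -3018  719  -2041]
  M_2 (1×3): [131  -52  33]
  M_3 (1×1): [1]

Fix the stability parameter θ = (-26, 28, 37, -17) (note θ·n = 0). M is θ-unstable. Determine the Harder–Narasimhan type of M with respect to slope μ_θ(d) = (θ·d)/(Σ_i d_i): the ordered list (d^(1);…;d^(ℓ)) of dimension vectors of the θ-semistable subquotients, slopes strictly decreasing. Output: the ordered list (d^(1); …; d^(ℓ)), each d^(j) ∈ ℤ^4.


Via rank(M_{q-1}∘⋯∘M_p): M ≅ I[1,1], I[1,2]^2, I[1,4].
μ_θ-semistable layers: μ^(1)=28; μ^(2)=16; μ^(3)=-26

((0, 2, 0, 0); (0, 1, 1, 1); (4, 0, 0, 0))


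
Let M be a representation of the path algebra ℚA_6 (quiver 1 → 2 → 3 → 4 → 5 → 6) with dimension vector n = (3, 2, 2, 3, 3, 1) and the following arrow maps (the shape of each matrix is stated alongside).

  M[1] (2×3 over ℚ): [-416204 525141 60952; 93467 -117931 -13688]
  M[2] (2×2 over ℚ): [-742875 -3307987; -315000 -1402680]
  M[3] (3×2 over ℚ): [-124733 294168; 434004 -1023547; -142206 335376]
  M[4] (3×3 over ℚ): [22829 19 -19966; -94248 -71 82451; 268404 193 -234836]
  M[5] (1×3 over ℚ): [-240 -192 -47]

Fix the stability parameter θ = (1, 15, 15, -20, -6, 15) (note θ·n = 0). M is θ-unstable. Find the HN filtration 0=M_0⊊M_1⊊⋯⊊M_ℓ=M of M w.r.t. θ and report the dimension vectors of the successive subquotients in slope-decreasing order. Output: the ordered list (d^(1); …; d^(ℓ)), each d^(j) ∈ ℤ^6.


Interval decomposition of M: I[1,1], I[1,2], I[1,5], I[3,6], I[4,5].
HN type (ℓ=5): μ^(1)=15; μ^(2)=1; μ^(3)=-11/3; μ^(4)=-6; μ^(5)=-20

((0, 1, 0, 0, 0, 1); (3, 1, 1, 1, 1, 0); (0, 0, 1, 1, 1, 0); (0, 0, 0, 0, 1, 0); (0, 0, 0, 1, 0, 0))


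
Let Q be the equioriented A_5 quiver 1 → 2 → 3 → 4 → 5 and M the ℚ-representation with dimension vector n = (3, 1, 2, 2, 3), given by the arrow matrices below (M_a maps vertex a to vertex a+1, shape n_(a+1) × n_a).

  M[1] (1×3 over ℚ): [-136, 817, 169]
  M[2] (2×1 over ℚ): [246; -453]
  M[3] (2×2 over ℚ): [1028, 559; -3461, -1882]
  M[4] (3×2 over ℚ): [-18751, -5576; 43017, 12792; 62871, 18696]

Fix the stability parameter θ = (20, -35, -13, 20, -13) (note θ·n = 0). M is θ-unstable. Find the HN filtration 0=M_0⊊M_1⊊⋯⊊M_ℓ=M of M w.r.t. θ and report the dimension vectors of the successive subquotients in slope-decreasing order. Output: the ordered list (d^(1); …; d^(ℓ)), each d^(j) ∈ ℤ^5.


Via rank(M_{q-1}∘⋯∘M_p): M ≅ I[1,1]^2, I[1,5], I[3,4], I[5,5]^2.
μ_θ-semistable layers: μ^(1)=20; μ^(2)=7/2; μ^(3)=-28/3; μ^(4)=-13

((2, 0, 0, 1, 0); (0, 0, 0, 1, 1); (1, 1, 1, 0, 0); (0, 0, 1, 0, 2))


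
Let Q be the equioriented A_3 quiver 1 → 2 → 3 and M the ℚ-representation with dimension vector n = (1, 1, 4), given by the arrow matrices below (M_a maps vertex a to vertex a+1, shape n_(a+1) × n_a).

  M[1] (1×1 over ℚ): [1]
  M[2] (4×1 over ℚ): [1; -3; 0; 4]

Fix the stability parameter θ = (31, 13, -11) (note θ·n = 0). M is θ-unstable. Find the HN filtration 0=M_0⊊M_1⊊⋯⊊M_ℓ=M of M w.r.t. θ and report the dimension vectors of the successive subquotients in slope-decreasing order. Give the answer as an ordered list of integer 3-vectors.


Via rank(M_{q-1}∘⋯∘M_p): M ≅ I[1,3], I[3,3]^3.
μ_θ-semistable layers: μ^(1)=11; μ^(2)=-11

((1, 1, 1); (0, 0, 3))


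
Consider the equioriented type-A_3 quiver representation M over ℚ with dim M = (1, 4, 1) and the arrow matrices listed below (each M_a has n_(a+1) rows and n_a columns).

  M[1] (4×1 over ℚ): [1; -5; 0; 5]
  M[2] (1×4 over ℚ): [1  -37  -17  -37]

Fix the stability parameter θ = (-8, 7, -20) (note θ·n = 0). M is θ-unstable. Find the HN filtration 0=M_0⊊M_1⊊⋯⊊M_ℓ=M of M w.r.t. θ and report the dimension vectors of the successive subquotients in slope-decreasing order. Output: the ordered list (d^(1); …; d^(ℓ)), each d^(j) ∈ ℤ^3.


Interval decomposition of M: I[1,3], I[2,2]^3.
HN type (ℓ=3): μ^(1)=7; μ^(2)=-13/2; μ^(3)=-8

((0, 3, 0); (0, 1, 1); (1, 0, 0))


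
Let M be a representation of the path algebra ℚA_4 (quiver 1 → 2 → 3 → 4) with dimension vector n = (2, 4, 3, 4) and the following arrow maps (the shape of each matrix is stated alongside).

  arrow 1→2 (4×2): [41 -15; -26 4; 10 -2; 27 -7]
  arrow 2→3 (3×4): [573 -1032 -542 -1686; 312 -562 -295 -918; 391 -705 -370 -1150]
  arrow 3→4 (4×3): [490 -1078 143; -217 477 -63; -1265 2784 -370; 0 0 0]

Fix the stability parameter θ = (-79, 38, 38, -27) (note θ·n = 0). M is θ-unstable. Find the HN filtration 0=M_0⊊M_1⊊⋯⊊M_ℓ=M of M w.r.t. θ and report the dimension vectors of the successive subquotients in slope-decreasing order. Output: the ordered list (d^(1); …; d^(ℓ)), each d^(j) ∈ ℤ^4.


Via rank(M_{q-1}∘⋯∘M_p): M ≅ I[1,4]^2, I[2,2], I[2,4], I[4,4].
μ_θ-semistable layers: μ^(1)=38; μ^(2)=49/3; μ^(3)=-27; μ^(4)=-79

((0, 1, 0, 0); (0, 3, 3, 3); (0, 0, 0, 1); (2, 0, 0, 0))


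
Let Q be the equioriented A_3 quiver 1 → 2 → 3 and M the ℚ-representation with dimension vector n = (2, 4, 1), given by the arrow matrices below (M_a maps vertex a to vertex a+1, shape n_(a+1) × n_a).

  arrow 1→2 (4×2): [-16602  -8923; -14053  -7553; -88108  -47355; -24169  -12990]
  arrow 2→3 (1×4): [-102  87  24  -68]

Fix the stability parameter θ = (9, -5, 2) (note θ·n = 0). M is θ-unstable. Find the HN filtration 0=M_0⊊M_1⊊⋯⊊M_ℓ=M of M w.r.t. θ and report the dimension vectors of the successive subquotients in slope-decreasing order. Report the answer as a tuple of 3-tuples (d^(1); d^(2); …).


Barcode: M ≅ I[1,2], I[1,3], I[2,2]^2. HN layers by μ_θ (2 steps, strictly decreasing):
  μ^(1)=2; μ^(2)=-5

((2, 2, 1); (0, 2, 0))


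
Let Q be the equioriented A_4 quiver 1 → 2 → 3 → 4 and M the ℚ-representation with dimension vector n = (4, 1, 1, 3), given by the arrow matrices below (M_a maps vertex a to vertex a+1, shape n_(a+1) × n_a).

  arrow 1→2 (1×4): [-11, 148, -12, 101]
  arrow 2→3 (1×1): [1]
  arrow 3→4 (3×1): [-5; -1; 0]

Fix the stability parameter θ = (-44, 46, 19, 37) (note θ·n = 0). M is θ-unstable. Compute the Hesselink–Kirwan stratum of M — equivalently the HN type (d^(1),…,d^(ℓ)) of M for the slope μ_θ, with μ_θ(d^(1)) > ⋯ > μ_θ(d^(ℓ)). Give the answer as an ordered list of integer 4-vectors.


Via rank(M_{q-1}∘⋯∘M_p): M ≅ I[1,1]^3, I[1,4], I[4,4]^2.
μ_θ-semistable layers: μ^(1)=37; μ^(2)=65/2; μ^(3)=-44

((0, 0, 0, 3); (0, 1, 1, 0); (4, 0, 0, 0))


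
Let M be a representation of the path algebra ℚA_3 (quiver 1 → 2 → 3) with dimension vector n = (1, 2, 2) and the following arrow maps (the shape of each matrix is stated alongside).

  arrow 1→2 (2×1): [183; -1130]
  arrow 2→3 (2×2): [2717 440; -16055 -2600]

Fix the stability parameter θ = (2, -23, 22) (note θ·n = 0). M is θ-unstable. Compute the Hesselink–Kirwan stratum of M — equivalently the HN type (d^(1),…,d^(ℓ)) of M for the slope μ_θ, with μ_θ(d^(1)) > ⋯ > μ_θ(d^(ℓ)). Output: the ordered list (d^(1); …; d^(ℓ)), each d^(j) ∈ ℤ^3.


Via rank(M_{q-1}∘⋯∘M_p): M ≅ I[1,3], I[2,2], I[3,3].
μ_θ-semistable layers: μ^(1)=22; μ^(2)=-21/2; μ^(3)=-23

((0, 0, 2); (1, 1, 0); (0, 1, 0))


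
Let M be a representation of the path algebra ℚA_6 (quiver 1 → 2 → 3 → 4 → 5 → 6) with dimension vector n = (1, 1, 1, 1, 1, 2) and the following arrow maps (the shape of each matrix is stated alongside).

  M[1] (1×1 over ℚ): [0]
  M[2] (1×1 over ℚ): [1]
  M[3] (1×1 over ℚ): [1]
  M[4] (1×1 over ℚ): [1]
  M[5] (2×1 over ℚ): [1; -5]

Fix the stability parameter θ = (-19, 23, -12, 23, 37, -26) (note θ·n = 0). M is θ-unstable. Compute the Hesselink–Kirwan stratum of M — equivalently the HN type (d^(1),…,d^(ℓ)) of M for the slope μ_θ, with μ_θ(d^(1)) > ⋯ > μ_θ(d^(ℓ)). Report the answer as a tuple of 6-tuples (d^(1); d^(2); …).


Interval decomposition of M: I[1,1], I[2,6], I[6,6].
HN type (ℓ=4): μ^(1)=34/3; μ^(2)=11/2; μ^(3)=-19; μ^(4)=-26

((0, 0, 0, 1, 1, 1); (0, 1, 1, 0, 0, 0); (1, 0, 0, 0, 0, 0); (0, 0, 0, 0, 0, 1))


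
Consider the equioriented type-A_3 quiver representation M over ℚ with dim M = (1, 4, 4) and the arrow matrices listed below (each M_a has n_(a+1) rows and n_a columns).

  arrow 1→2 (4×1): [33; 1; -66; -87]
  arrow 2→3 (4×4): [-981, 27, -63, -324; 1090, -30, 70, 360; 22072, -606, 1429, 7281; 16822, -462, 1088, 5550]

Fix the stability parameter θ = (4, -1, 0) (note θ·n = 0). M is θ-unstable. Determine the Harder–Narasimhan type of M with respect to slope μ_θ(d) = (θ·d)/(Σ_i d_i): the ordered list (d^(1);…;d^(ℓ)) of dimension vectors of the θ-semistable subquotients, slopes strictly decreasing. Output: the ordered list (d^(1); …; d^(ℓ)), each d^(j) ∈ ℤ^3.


Interval decomposition of M: I[1,3], I[2,2]^2, I[2,3], I[3,3]^2.
HN type (ℓ=3): μ^(1)=1; μ^(2)=0; μ^(3)=-1

((1, 1, 1); (0, 0, 3); (0, 3, 0))


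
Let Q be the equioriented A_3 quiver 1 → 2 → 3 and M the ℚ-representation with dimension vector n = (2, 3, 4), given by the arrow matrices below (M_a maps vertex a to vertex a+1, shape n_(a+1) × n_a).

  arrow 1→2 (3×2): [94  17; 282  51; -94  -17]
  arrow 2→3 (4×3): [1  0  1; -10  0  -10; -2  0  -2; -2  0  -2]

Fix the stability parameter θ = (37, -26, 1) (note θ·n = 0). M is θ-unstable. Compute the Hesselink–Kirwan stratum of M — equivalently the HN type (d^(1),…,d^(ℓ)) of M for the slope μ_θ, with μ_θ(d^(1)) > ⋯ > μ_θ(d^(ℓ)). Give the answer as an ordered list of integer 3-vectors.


Interval decomposition of M: I[1,1], I[1,2], I[2,2], I[2,3], I[3,3]^3.
HN type (ℓ=4): μ^(1)=37; μ^(2)=11/2; μ^(3)=1; μ^(4)=-26

((1, 0, 0); (1, 1, 0); (0, 0, 4); (0, 2, 0))


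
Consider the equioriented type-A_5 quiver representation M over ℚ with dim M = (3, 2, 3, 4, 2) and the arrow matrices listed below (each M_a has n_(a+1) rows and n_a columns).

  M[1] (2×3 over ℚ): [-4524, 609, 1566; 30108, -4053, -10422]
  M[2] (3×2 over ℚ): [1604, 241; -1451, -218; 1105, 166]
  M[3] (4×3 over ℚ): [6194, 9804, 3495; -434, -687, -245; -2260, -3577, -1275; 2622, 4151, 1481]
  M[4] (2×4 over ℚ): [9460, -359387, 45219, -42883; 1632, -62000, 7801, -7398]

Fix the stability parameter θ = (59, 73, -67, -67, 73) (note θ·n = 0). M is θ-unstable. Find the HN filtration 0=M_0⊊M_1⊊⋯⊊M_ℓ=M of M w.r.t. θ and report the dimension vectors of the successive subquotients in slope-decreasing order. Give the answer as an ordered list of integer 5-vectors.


Barcode: M ≅ I[1,1]^2, I[1,4], I[2,4], I[3,5], I[4,5]. HN layers by μ_θ (5 steps, strictly decreasing):
  μ^(1)=73; μ^(2)=59; μ^(3)=-1/2; μ^(4)=-61/3; μ^(5)=-67

((0, 0, 0, 0, 2); (2, 0, 0, 0, 0); (1, 1, 1, 1, 0); (0, 1, 1, 1, 0); (0, 0, 1, 2, 0))


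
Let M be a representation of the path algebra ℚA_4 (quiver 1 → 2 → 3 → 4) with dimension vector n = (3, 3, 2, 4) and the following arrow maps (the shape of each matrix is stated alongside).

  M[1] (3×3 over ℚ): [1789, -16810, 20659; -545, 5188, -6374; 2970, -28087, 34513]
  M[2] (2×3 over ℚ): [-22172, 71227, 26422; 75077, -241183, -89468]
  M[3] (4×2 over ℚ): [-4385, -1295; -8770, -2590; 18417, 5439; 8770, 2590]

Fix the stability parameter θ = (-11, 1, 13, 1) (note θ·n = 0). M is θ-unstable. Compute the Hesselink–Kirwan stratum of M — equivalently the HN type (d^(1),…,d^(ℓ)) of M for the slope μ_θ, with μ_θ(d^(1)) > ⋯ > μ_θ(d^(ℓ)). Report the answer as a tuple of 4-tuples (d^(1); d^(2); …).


Via rank(M_{q-1}∘⋯∘M_p): M ≅ I[1,2], I[1,3], I[1,4], I[4,4]^3.
μ_θ-semistable layers: μ^(1)=13; μ^(2)=7; μ^(3)=1; μ^(4)=-11

((0, 0, 1, 0); (0, 0, 1, 1); (0, 3, 0, 3); (3, 0, 0, 0))


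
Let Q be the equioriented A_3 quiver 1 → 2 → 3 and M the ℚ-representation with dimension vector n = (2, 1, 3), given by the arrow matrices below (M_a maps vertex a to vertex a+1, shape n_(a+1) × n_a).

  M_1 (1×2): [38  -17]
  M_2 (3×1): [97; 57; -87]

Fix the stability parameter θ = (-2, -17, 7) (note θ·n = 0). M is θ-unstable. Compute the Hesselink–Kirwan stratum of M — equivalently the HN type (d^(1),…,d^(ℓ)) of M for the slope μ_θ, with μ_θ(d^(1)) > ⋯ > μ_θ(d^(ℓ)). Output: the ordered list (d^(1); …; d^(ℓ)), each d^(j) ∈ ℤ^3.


Via rank(M_{q-1}∘⋯∘M_p): M ≅ I[1,1], I[1,3], I[3,3]^2.
μ_θ-semistable layers: μ^(1)=7; μ^(2)=-2; μ^(3)=-19/2

((0, 0, 3); (1, 0, 0); (1, 1, 0))


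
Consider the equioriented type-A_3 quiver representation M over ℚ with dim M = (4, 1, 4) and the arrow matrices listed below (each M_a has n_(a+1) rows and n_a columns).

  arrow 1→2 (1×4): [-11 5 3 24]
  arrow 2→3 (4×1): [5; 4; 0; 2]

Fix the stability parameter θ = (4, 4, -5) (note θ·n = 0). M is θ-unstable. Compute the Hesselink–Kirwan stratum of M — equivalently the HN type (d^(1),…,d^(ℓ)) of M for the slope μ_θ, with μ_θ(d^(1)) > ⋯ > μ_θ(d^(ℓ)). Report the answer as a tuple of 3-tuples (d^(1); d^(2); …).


Via rank(M_{q-1}∘⋯∘M_p): M ≅ I[1,1]^3, I[1,3], I[3,3]^3.
μ_θ-semistable layers: μ^(1)=4; μ^(2)=1; μ^(3)=-5

((3, 0, 0); (1, 1, 1); (0, 0, 3))


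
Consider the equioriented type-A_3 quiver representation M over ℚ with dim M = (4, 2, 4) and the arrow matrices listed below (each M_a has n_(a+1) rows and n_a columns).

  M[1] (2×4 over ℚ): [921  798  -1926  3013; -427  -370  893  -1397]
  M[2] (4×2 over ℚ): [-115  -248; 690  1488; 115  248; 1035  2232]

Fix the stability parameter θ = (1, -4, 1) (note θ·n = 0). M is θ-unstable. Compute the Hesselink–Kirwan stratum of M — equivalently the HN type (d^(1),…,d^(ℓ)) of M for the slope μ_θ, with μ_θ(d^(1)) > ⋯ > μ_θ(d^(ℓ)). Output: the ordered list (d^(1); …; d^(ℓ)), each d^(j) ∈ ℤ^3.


Barcode: M ≅ I[1,1]^2, I[1,2], I[1,3], I[3,3]^3. HN layers by μ_θ (2 steps, strictly decreasing):
  μ^(1)=1; μ^(2)=-3/2

((2, 0, 4); (2, 2, 0))


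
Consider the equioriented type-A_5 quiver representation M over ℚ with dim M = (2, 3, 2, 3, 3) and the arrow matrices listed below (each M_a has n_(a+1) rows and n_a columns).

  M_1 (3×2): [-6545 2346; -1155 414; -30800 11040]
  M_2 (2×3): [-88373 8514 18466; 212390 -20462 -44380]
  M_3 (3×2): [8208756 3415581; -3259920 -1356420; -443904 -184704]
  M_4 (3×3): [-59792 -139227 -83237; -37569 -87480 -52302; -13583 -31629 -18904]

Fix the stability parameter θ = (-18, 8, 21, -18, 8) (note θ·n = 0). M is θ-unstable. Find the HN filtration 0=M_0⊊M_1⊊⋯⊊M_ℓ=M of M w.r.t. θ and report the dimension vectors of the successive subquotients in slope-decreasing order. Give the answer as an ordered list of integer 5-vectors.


Interval decomposition of M: I[1,1], I[1,3], I[2,2], I[2,5], I[4,5]^2.
HN type (ℓ=4): μ^(1)=21; μ^(2)=8; μ^(3)=11/3; μ^(4)=-18

((0, 0, 1, 0, 0); (0, 2, 0, 0, 3); (0, 1, 1, 1, 0); (2, 0, 0, 2, 0))


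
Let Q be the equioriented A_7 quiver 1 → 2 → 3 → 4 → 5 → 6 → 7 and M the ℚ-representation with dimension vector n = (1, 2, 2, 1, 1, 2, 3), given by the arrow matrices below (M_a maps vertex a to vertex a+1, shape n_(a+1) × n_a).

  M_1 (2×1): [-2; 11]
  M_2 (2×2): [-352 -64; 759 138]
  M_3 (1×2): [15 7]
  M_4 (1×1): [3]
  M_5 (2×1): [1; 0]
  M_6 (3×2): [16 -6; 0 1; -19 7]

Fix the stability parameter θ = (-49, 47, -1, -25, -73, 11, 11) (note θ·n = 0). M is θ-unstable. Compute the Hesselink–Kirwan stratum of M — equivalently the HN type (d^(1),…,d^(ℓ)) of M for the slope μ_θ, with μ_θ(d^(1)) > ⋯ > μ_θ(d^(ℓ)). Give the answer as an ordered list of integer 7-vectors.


Via rank(M_{q-1}∘⋯∘M_p): M ≅ I[1,2], I[2,7], I[3,3], I[6,7], I[7,7].
μ_θ-semistable layers: μ^(1)=47; μ^(2)=11; μ^(3)=-1; μ^(4)=-13; μ^(5)=-49

((0, 1, 0, 0, 0, 0, 0); (0, 0, 0, 0, 0, 2, 3); (0, 0, 1, 0, 0, 0, 0); (0, 1, 1, 1, 1, 0, 0); (1, 0, 0, 0, 0, 0, 0))


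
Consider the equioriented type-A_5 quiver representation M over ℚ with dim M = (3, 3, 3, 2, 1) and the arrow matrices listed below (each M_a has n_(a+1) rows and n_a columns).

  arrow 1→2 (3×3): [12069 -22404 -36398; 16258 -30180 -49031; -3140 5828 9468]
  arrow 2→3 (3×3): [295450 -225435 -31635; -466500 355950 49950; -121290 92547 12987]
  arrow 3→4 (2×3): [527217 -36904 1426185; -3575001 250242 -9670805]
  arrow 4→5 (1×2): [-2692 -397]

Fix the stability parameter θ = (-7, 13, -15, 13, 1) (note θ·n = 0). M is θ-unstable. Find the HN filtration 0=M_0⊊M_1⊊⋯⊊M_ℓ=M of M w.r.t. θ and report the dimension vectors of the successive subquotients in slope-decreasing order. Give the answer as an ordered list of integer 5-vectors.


Barcode: M ≅ I[1,2]^2, I[1,3], I[3,4], I[3,5]. HN layers by μ_θ (5 steps, strictly decreasing):
  μ^(1)=13; μ^(2)=7; μ^(3)=-1; μ^(4)=-7; μ^(5)=-15

((0, 2, 0, 1, 0); (0, 0, 0, 1, 1); (0, 1, 1, 0, 0); (3, 0, 0, 0, 0); (0, 0, 2, 0, 0))


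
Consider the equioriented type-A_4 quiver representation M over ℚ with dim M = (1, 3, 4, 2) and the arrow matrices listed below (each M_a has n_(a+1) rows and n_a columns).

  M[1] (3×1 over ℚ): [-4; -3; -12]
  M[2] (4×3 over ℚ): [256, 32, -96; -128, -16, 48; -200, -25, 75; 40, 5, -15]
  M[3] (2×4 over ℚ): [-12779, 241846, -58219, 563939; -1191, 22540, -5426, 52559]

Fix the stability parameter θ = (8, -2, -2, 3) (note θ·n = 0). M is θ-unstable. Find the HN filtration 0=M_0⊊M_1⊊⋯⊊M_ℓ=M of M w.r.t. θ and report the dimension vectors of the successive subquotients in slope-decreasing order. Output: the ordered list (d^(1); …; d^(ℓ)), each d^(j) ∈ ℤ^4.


Via rank(M_{q-1}∘⋯∘M_p): M ≅ I[1,4], I[2,2]^2, I[3,3]^2, I[3,4].
μ_θ-semistable layers: μ^(1)=3; μ^(2)=4/3; μ^(3)=-2

((0, 0, 0, 2); (1, 1, 1, 0); (0, 2, 3, 0))


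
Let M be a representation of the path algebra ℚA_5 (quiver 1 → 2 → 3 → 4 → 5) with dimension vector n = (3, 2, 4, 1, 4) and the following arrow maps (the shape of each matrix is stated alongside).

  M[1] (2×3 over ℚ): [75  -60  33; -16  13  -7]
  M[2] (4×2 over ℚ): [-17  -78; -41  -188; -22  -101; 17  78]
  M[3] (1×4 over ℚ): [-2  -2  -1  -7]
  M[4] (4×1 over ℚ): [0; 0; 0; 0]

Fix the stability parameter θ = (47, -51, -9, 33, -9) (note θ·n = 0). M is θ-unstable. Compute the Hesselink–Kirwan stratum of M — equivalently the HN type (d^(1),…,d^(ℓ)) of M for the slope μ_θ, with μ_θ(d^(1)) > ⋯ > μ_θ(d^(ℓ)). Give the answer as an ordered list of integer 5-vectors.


Interval decomposition of M: I[1,1], I[1,3], I[1,4], I[3,3]^2, I[5,5]^4.
HN type (ℓ=4): μ^(1)=47; μ^(2)=33; μ^(3)=-13/3; μ^(4)=-9

((1, 0, 0, 0, 0); (0, 0, 0, 1, 0); (2, 2, 2, 0, 0); (0, 0, 2, 0, 4))
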